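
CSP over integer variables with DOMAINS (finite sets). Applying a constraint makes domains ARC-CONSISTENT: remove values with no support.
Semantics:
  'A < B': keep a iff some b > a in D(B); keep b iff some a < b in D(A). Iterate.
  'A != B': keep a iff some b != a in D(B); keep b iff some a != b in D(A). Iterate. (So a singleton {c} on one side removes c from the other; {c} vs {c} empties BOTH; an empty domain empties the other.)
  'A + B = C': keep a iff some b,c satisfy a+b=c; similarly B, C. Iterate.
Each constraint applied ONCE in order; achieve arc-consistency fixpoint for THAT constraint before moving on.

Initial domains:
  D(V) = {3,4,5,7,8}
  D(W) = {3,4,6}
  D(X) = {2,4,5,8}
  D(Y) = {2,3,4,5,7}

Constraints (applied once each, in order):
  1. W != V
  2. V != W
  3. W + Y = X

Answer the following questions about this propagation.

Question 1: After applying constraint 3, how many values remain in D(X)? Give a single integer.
Constraint 1 (W != V) on D(W)={3,4,6} D(V)={3,4,5,7,8}: no change
Constraint 2 (V != W) on D(V)={3,4,5,7,8} D(W)={3,4,6}: no change
Constraint 3 (W + Y = X) on D(W)={3,4,6} D(Y)={2,3,4,5,7} D(X)={2,4,5,8}: Y {2,3,4,5,7}->{2,4,5}; X {2,4,5,8}->{5,8}
So after constraint 3: D(X)={5,8}, size = 2

Answer: 2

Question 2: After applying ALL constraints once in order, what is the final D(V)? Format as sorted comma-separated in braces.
Answer: {3,4,5,7,8}

Derivation:
Constraint 1 (W != V) on D(W)={3,4,6} D(V)={3,4,5,7,8}: no change
Constraint 2 (V != W) on D(V)={3,4,5,7,8} D(W)={3,4,6}: no change
Constraint 3 (W + Y = X) on D(W)={3,4,6} D(Y)={2,3,4,5,7} D(X)={2,4,5,8}: Y {2,3,4,5,7}->{2,4,5}; X {2,4,5,8}->{5,8}
So after all 3 constraints: D(V) = {3,4,5,7,8}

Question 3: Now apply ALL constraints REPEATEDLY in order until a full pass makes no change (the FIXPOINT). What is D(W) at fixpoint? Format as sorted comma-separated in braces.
Answer: {3,4,6}

Derivation:
pass 0 (initial): D(W)={3,4,6}
pass 1: X {2,4,5,8}->{5,8}; Y {2,3,4,5,7}->{2,4,5}
pass 2: no change
Fixpoint after 2 passes: D(W) = {3,4,6}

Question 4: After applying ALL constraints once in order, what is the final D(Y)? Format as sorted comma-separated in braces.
Constraint 1 (W != V) on D(W)={3,4,6} D(V)={3,4,5,7,8}: no change
Constraint 2 (V != W) on D(V)={3,4,5,7,8} D(W)={3,4,6}: no change
Constraint 3 (W + Y = X) on D(W)={3,4,6} D(Y)={2,3,4,5,7} D(X)={2,4,5,8}: Y {2,3,4,5,7}->{2,4,5}; X {2,4,5,8}->{5,8}
So after all 3 constraints: D(Y) = {2,4,5}

Answer: {2,4,5}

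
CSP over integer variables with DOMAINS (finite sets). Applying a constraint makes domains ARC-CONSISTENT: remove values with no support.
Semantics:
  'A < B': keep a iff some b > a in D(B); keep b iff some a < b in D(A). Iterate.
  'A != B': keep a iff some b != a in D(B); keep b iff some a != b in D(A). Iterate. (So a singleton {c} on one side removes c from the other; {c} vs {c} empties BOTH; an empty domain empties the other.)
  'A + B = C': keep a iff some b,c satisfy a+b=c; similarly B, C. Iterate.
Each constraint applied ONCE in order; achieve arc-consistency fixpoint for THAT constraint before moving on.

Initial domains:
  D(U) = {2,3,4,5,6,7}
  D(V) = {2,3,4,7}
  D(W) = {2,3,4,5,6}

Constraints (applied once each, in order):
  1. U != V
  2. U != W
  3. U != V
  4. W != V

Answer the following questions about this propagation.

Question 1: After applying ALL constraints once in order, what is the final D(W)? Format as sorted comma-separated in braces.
Constraint 1 (U != V) on D(U)={2,3,4,5,6,7} D(V)={2,3,4,7}: no change
Constraint 2 (U != W) on D(U)={2,3,4,5,6,7} D(W)={2,3,4,5,6}: no change
Constraint 3 (U != V) on D(U)={2,3,4,5,6,7} D(V)={2,3,4,7}: no change
Constraint 4 (W != V) on D(W)={2,3,4,5,6} D(V)={2,3,4,7}: no change
So after all 4 constraints: D(W) = {2,3,4,5,6}

Answer: {2,3,4,5,6}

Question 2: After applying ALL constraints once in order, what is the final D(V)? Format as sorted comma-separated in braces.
Constraint 1 (U != V) on D(U)={2,3,4,5,6,7} D(V)={2,3,4,7}: no change
Constraint 2 (U != W) on D(U)={2,3,4,5,6,7} D(W)={2,3,4,5,6}: no change
Constraint 3 (U != V) on D(U)={2,3,4,5,6,7} D(V)={2,3,4,7}: no change
Constraint 4 (W != V) on D(W)={2,3,4,5,6} D(V)={2,3,4,7}: no change
So after all 4 constraints: D(V) = {2,3,4,7}

Answer: {2,3,4,7}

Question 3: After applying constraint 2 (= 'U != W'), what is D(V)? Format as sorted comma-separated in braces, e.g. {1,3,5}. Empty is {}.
Constraint 1 (U != V) on D(U)={2,3,4,5,6,7} D(V)={2,3,4,7}: no change
Constraint 2 (U != W) on D(U)={2,3,4,5,6,7} D(W)={2,3,4,5,6}: no change
So after constraint 2: D(V) = {2,3,4,7}

Answer: {2,3,4,7}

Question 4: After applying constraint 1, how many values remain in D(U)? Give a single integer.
Answer: 6

Derivation:
Constraint 1 (U != V) on D(U)={2,3,4,5,6,7} D(V)={2,3,4,7}: no change
So after constraint 1: D(U)={2,3,4,5,6,7}, size = 6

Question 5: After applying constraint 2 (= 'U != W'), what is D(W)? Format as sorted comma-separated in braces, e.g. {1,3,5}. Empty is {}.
Answer: {2,3,4,5,6}

Derivation:
Constraint 1 (U != V) on D(U)={2,3,4,5,6,7} D(V)={2,3,4,7}: no change
Constraint 2 (U != W) on D(U)={2,3,4,5,6,7} D(W)={2,3,4,5,6}: no change
So after constraint 2: D(W) = {2,3,4,5,6}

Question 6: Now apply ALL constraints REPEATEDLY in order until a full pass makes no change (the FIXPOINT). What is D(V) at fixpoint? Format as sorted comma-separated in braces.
pass 0 (initial): D(V)={2,3,4,7}
pass 1: no change
Fixpoint after 1 passes: D(V) = {2,3,4,7}

Answer: {2,3,4,7}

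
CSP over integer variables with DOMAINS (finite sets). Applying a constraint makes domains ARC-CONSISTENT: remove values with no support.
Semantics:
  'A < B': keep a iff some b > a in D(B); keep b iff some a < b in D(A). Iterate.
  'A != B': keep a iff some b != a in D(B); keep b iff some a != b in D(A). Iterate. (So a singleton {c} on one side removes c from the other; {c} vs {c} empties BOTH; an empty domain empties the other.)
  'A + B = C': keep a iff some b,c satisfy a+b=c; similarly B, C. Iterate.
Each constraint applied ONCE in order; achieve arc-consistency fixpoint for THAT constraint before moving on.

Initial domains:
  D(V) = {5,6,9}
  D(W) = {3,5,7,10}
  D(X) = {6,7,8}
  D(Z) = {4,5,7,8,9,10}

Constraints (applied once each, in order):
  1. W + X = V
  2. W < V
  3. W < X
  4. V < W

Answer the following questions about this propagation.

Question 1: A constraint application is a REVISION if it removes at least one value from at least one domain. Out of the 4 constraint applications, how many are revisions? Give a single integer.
Constraint 1 (W + X = V) on D(W)={3,5,7,10} D(X)={6,7,8} D(V)={5,6,9}: W {3,5,7,10}->{3}; X {6,7,8}->{6}; V {5,6,9}->{9} => REVISION
Constraint 2 (W < V) on D(W)={3} D(V)={9}: no change => not a revision
Constraint 3 (W < X) on D(W)={3} D(X)={6}: no change => not a revision
Constraint 4 (V < W) on D(V)={9} D(W)={3}: V {9}->{}; W {3}->{} => REVISION
Total revisions = 2

Answer: 2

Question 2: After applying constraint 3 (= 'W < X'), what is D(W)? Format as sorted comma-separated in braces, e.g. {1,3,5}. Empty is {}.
Answer: {3}

Derivation:
Constraint 1 (W + X = V) on D(W)={3,5,7,10} D(X)={6,7,8} D(V)={5,6,9}: W {3,5,7,10}->{3}; X {6,7,8}->{6}; V {5,6,9}->{9}
Constraint 2 (W < V) on D(W)={3} D(V)={9}: no change
Constraint 3 (W < X) on D(W)={3} D(X)={6}: no change
So after constraint 3: D(W) = {3}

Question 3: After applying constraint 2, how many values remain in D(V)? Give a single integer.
Answer: 1

Derivation:
Constraint 1 (W + X = V) on D(W)={3,5,7,10} D(X)={6,7,8} D(V)={5,6,9}: W {3,5,7,10}->{3}; X {6,7,8}->{6}; V {5,6,9}->{9}
Constraint 2 (W < V) on D(W)={3} D(V)={9}: no change
So after constraint 2: D(V)={9}, size = 1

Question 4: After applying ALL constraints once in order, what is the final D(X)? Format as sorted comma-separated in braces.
Constraint 1 (W + X = V) on D(W)={3,5,7,10} D(X)={6,7,8} D(V)={5,6,9}: W {3,5,7,10}->{3}; X {6,7,8}->{6}; V {5,6,9}->{9}
Constraint 2 (W < V) on D(W)={3} D(V)={9}: no change
Constraint 3 (W < X) on D(W)={3} D(X)={6}: no change
Constraint 4 (V < W) on D(V)={9} D(W)={3}: V {9}->{}; W {3}->{}
So after all 4 constraints: D(X) = {6}

Answer: {6}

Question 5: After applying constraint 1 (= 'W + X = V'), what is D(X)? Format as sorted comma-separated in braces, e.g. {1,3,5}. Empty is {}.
Constraint 1 (W + X = V) on D(W)={3,5,7,10} D(X)={6,7,8} D(V)={5,6,9}: W {3,5,7,10}->{3}; X {6,7,8}->{6}; V {5,6,9}->{9}
So after constraint 1: D(X) = {6}

Answer: {6}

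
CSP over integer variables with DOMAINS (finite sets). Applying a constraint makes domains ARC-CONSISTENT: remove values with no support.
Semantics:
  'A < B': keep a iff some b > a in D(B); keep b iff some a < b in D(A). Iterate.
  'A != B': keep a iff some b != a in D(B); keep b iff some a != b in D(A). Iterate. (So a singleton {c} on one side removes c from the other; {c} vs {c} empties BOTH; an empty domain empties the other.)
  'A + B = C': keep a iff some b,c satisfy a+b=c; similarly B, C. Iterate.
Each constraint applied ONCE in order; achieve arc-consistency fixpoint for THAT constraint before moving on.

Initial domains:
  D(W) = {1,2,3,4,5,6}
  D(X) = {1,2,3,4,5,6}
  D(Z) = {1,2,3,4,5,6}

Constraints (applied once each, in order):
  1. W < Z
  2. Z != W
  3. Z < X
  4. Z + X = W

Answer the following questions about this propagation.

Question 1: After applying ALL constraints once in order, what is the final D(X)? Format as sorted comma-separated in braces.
Answer: {3}

Derivation:
Constraint 1 (W < Z) on D(W)={1,2,3,4,5,6} D(Z)={1,2,3,4,5,6}: W {1,2,3,4,5,6}->{1,2,3,4,5}; Z {1,2,3,4,5,6}->{2,3,4,5,6}
Constraint 2 (Z != W) on D(Z)={2,3,4,5,6} D(W)={1,2,3,4,5}: no change
Constraint 3 (Z < X) on D(Z)={2,3,4,5,6} D(X)={1,2,3,4,5,6}: Z {2,3,4,5,6}->{2,3,4,5}; X {1,2,3,4,5,6}->{3,4,5,6}
Constraint 4 (Z + X = W) on D(Z)={2,3,4,5} D(X)={3,4,5,6} D(W)={1,2,3,4,5}: Z {2,3,4,5}->{2}; X {3,4,5,6}->{3}; W {1,2,3,4,5}->{5}
So after all 4 constraints: D(X) = {3}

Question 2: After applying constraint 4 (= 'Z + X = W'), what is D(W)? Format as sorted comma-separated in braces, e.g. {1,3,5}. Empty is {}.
Constraint 1 (W < Z) on D(W)={1,2,3,4,5,6} D(Z)={1,2,3,4,5,6}: W {1,2,3,4,5,6}->{1,2,3,4,5}; Z {1,2,3,4,5,6}->{2,3,4,5,6}
Constraint 2 (Z != W) on D(Z)={2,3,4,5,6} D(W)={1,2,3,4,5}: no change
Constraint 3 (Z < X) on D(Z)={2,3,4,5,6} D(X)={1,2,3,4,5,6}: Z {2,3,4,5,6}->{2,3,4,5}; X {1,2,3,4,5,6}->{3,4,5,6}
Constraint 4 (Z + X = W) on D(Z)={2,3,4,5} D(X)={3,4,5,6} D(W)={1,2,3,4,5}: Z {2,3,4,5}->{2}; X {3,4,5,6}->{3}; W {1,2,3,4,5}->{5}
So after constraint 4: D(W) = {5}

Answer: {5}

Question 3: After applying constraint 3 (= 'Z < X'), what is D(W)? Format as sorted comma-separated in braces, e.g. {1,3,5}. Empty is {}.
Constraint 1 (W < Z) on D(W)={1,2,3,4,5,6} D(Z)={1,2,3,4,5,6}: W {1,2,3,4,5,6}->{1,2,3,4,5}; Z {1,2,3,4,5,6}->{2,3,4,5,6}
Constraint 2 (Z != W) on D(Z)={2,3,4,5,6} D(W)={1,2,3,4,5}: no change
Constraint 3 (Z < X) on D(Z)={2,3,4,5,6} D(X)={1,2,3,4,5,6}: Z {2,3,4,5,6}->{2,3,4,5}; X {1,2,3,4,5,6}->{3,4,5,6}
So after constraint 3: D(W) = {1,2,3,4,5}

Answer: {1,2,3,4,5}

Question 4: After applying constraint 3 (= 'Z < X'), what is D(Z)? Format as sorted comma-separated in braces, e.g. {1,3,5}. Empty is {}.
Answer: {2,3,4,5}

Derivation:
Constraint 1 (W < Z) on D(W)={1,2,3,4,5,6} D(Z)={1,2,3,4,5,6}: W {1,2,3,4,5,6}->{1,2,3,4,5}; Z {1,2,3,4,5,6}->{2,3,4,5,6}
Constraint 2 (Z != W) on D(Z)={2,3,4,5,6} D(W)={1,2,3,4,5}: no change
Constraint 3 (Z < X) on D(Z)={2,3,4,5,6} D(X)={1,2,3,4,5,6}: Z {2,3,4,5,6}->{2,3,4,5}; X {1,2,3,4,5,6}->{3,4,5,6}
So after constraint 3: D(Z) = {2,3,4,5}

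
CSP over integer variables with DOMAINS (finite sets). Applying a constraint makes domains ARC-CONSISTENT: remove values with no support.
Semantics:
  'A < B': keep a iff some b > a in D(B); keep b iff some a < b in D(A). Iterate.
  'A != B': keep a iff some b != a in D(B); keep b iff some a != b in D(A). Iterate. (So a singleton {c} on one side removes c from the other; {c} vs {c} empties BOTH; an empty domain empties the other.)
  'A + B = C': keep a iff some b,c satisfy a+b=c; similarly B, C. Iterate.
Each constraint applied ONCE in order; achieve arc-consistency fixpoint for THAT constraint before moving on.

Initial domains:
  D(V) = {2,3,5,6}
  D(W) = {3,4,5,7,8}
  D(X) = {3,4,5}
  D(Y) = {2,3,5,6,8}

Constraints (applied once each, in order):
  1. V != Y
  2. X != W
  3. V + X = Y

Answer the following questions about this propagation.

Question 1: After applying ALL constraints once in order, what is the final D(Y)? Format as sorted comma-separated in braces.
Constraint 1 (V != Y) on D(V)={2,3,5,6} D(Y)={2,3,5,6,8}: no change
Constraint 2 (X != W) on D(X)={3,4,5} D(W)={3,4,5,7,8}: no change
Constraint 3 (V + X = Y) on D(V)={2,3,5,6} D(X)={3,4,5} D(Y)={2,3,5,6,8}: V {2,3,5,6}->{2,3,5}; Y {2,3,5,6,8}->{5,6,8}
So after all 3 constraints: D(Y) = {5,6,8}

Answer: {5,6,8}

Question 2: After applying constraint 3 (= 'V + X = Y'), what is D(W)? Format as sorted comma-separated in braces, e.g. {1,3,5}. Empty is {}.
Answer: {3,4,5,7,8}

Derivation:
Constraint 1 (V != Y) on D(V)={2,3,5,6} D(Y)={2,3,5,6,8}: no change
Constraint 2 (X != W) on D(X)={3,4,5} D(W)={3,4,5,7,8}: no change
Constraint 3 (V + X = Y) on D(V)={2,3,5,6} D(X)={3,4,5} D(Y)={2,3,5,6,8}: V {2,3,5,6}->{2,3,5}; Y {2,3,5,6,8}->{5,6,8}
So after constraint 3: D(W) = {3,4,5,7,8}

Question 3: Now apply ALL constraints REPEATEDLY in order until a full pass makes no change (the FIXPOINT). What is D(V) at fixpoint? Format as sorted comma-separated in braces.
pass 0 (initial): D(V)={2,3,5,6}
pass 1: V {2,3,5,6}->{2,3,5}; Y {2,3,5,6,8}->{5,6,8}
pass 2: no change
Fixpoint after 2 passes: D(V) = {2,3,5}

Answer: {2,3,5}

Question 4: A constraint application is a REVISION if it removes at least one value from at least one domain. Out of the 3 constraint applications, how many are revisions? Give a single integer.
Constraint 1 (V != Y) on D(V)={2,3,5,6} D(Y)={2,3,5,6,8}: no change => not a revision
Constraint 2 (X != W) on D(X)={3,4,5} D(W)={3,4,5,7,8}: no change => not a revision
Constraint 3 (V + X = Y) on D(V)={2,3,5,6} D(X)={3,4,5} D(Y)={2,3,5,6,8}: V {2,3,5,6}->{2,3,5}; Y {2,3,5,6,8}->{5,6,8} => REVISION
Total revisions = 1

Answer: 1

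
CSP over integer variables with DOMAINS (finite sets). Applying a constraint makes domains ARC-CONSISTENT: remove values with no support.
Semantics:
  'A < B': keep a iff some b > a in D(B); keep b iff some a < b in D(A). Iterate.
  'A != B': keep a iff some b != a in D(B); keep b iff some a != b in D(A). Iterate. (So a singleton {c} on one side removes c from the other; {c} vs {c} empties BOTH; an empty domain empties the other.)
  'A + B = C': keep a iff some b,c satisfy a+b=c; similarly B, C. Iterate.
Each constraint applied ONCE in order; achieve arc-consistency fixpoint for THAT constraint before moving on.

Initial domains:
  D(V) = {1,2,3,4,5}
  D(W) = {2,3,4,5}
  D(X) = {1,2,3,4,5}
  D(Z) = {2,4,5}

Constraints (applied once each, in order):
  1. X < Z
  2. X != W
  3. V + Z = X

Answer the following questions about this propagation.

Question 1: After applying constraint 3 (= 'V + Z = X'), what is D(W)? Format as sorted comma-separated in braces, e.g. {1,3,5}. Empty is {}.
Answer: {2,3,4,5}

Derivation:
Constraint 1 (X < Z) on D(X)={1,2,3,4,5} D(Z)={2,4,5}: X {1,2,3,4,5}->{1,2,3,4}
Constraint 2 (X != W) on D(X)={1,2,3,4} D(W)={2,3,4,5}: no change
Constraint 3 (V + Z = X) on D(V)={1,2,3,4,5} D(Z)={2,4,5} D(X)={1,2,3,4}: V {1,2,3,4,5}->{1,2}; Z {2,4,5}->{2}; X {1,2,3,4}->{3,4}
So after constraint 3: D(W) = {2,3,4,5}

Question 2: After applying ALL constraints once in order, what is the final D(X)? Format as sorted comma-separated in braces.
Answer: {3,4}

Derivation:
Constraint 1 (X < Z) on D(X)={1,2,3,4,5} D(Z)={2,4,5}: X {1,2,3,4,5}->{1,2,3,4}
Constraint 2 (X != W) on D(X)={1,2,3,4} D(W)={2,3,4,5}: no change
Constraint 3 (V + Z = X) on D(V)={1,2,3,4,5} D(Z)={2,4,5} D(X)={1,2,3,4}: V {1,2,3,4,5}->{1,2}; Z {2,4,5}->{2}; X {1,2,3,4}->{3,4}
So after all 3 constraints: D(X) = {3,4}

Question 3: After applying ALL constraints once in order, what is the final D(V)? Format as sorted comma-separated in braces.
Constraint 1 (X < Z) on D(X)={1,2,3,4,5} D(Z)={2,4,5}: X {1,2,3,4,5}->{1,2,3,4}
Constraint 2 (X != W) on D(X)={1,2,3,4} D(W)={2,3,4,5}: no change
Constraint 3 (V + Z = X) on D(V)={1,2,3,4,5} D(Z)={2,4,5} D(X)={1,2,3,4}: V {1,2,3,4,5}->{1,2}; Z {2,4,5}->{2}; X {1,2,3,4}->{3,4}
So after all 3 constraints: D(V) = {1,2}

Answer: {1,2}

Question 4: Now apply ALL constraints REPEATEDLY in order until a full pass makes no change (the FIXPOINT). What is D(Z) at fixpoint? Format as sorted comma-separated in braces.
Answer: {}

Derivation:
pass 0 (initial): D(Z)={2,4,5}
pass 1: V {1,2,3,4,5}->{1,2}; X {1,2,3,4,5}->{3,4}; Z {2,4,5}->{2}
pass 2: V {1,2}->{}; W {2,3,4,5}->{}; X {3,4}->{}; Z {2}->{}
pass 3: no change
Fixpoint after 3 passes: D(Z) = {}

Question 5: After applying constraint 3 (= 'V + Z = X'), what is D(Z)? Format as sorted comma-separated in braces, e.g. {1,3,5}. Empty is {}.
Constraint 1 (X < Z) on D(X)={1,2,3,4,5} D(Z)={2,4,5}: X {1,2,3,4,5}->{1,2,3,4}
Constraint 2 (X != W) on D(X)={1,2,3,4} D(W)={2,3,4,5}: no change
Constraint 3 (V + Z = X) on D(V)={1,2,3,4,5} D(Z)={2,4,5} D(X)={1,2,3,4}: V {1,2,3,4,5}->{1,2}; Z {2,4,5}->{2}; X {1,2,3,4}->{3,4}
So after constraint 3: D(Z) = {2}

Answer: {2}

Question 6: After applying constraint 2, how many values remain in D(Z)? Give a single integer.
Answer: 3

Derivation:
Constraint 1 (X < Z) on D(X)={1,2,3,4,5} D(Z)={2,4,5}: X {1,2,3,4,5}->{1,2,3,4}
Constraint 2 (X != W) on D(X)={1,2,3,4} D(W)={2,3,4,5}: no change
So after constraint 2: D(Z)={2,4,5}, size = 3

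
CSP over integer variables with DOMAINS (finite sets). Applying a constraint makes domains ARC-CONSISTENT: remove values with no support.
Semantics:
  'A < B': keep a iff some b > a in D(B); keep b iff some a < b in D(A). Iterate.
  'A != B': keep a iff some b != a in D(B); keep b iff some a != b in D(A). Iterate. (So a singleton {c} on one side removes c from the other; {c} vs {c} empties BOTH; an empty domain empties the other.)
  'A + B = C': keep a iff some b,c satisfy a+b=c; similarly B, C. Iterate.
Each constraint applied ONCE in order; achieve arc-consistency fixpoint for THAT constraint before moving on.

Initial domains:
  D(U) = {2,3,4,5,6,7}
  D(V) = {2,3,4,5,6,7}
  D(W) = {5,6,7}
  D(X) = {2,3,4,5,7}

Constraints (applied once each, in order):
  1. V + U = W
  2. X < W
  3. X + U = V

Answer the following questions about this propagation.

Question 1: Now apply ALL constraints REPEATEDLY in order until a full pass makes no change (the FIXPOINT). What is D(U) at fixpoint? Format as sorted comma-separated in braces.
pass 0 (initial): D(U)={2,3,4,5,6,7}
pass 1: U {2,3,4,5,6,7}->{2,3}; V {2,3,4,5,6,7}->{4,5}; X {2,3,4,5,7}->{2,3}
pass 2: W {5,6,7}->{6,7}
pass 3: no change
Fixpoint after 3 passes: D(U) = {2,3}

Answer: {2,3}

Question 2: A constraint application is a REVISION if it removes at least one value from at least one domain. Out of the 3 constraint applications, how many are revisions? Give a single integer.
Constraint 1 (V + U = W) on D(V)={2,3,4,5,6,7} D(U)={2,3,4,5,6,7} D(W)={5,6,7}: V {2,3,4,5,6,7}->{2,3,4,5}; U {2,3,4,5,6,7}->{2,3,4,5} => REVISION
Constraint 2 (X < W) on D(X)={2,3,4,5,7} D(W)={5,6,7}: X {2,3,4,5,7}->{2,3,4,5} => REVISION
Constraint 3 (X + U = V) on D(X)={2,3,4,5} D(U)={2,3,4,5} D(V)={2,3,4,5}: X {2,3,4,5}->{2,3}; U {2,3,4,5}->{2,3}; V {2,3,4,5}->{4,5} => REVISION
Total revisions = 3

Answer: 3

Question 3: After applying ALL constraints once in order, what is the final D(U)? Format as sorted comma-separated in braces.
Constraint 1 (V + U = W) on D(V)={2,3,4,5,6,7} D(U)={2,3,4,5,6,7} D(W)={5,6,7}: V {2,3,4,5,6,7}->{2,3,4,5}; U {2,3,4,5,6,7}->{2,3,4,5}
Constraint 2 (X < W) on D(X)={2,3,4,5,7} D(W)={5,6,7}: X {2,3,4,5,7}->{2,3,4,5}
Constraint 3 (X + U = V) on D(X)={2,3,4,5} D(U)={2,3,4,5} D(V)={2,3,4,5}: X {2,3,4,5}->{2,3}; U {2,3,4,5}->{2,3}; V {2,3,4,5}->{4,5}
So after all 3 constraints: D(U) = {2,3}

Answer: {2,3}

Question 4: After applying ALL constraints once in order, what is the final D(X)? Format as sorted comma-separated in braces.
Constraint 1 (V + U = W) on D(V)={2,3,4,5,6,7} D(U)={2,3,4,5,6,7} D(W)={5,6,7}: V {2,3,4,5,6,7}->{2,3,4,5}; U {2,3,4,5,6,7}->{2,3,4,5}
Constraint 2 (X < W) on D(X)={2,3,4,5,7} D(W)={5,6,7}: X {2,3,4,5,7}->{2,3,4,5}
Constraint 3 (X + U = V) on D(X)={2,3,4,5} D(U)={2,3,4,5} D(V)={2,3,4,5}: X {2,3,4,5}->{2,3}; U {2,3,4,5}->{2,3}; V {2,3,4,5}->{4,5}
So after all 3 constraints: D(X) = {2,3}

Answer: {2,3}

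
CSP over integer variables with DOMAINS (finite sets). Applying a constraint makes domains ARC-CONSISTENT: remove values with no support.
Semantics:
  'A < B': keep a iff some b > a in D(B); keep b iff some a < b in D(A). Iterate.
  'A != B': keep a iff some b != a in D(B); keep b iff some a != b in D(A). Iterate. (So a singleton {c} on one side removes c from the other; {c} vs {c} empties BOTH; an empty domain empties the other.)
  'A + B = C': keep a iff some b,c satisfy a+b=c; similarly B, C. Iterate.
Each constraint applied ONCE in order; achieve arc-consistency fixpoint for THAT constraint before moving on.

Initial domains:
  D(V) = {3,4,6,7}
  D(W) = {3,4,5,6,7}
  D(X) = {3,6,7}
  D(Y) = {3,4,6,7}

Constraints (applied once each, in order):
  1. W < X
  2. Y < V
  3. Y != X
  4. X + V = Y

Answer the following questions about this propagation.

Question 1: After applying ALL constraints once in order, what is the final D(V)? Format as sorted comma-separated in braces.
Constraint 1 (W < X) on D(W)={3,4,5,6,7} D(X)={3,6,7}: W {3,4,5,6,7}->{3,4,5,6}; X {3,6,7}->{6,7}
Constraint 2 (Y < V) on D(Y)={3,4,6,7} D(V)={3,4,6,7}: Y {3,4,6,7}->{3,4,6}; V {3,4,6,7}->{4,6,7}
Constraint 3 (Y != X) on D(Y)={3,4,6} D(X)={6,7}: no change
Constraint 4 (X + V = Y) on D(X)={6,7} D(V)={4,6,7} D(Y)={3,4,6}: X {6,7}->{}; V {4,6,7}->{}; Y {3,4,6}->{}
So after all 4 constraints: D(V) = {}

Answer: {}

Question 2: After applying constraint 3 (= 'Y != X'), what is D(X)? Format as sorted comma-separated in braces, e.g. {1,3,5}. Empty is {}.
Answer: {6,7}

Derivation:
Constraint 1 (W < X) on D(W)={3,4,5,6,7} D(X)={3,6,7}: W {3,4,5,6,7}->{3,4,5,6}; X {3,6,7}->{6,7}
Constraint 2 (Y < V) on D(Y)={3,4,6,7} D(V)={3,4,6,7}: Y {3,4,6,7}->{3,4,6}; V {3,4,6,7}->{4,6,7}
Constraint 3 (Y != X) on D(Y)={3,4,6} D(X)={6,7}: no change
So after constraint 3: D(X) = {6,7}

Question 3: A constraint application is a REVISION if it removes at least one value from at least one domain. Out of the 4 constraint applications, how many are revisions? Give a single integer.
Constraint 1 (W < X) on D(W)={3,4,5,6,7} D(X)={3,6,7}: W {3,4,5,6,7}->{3,4,5,6}; X {3,6,7}->{6,7} => REVISION
Constraint 2 (Y < V) on D(Y)={3,4,6,7} D(V)={3,4,6,7}: Y {3,4,6,7}->{3,4,6}; V {3,4,6,7}->{4,6,7} => REVISION
Constraint 3 (Y != X) on D(Y)={3,4,6} D(X)={6,7}: no change => not a revision
Constraint 4 (X + V = Y) on D(X)={6,7} D(V)={4,6,7} D(Y)={3,4,6}: X {6,7}->{}; V {4,6,7}->{}; Y {3,4,6}->{} => REVISION
Total revisions = 3

Answer: 3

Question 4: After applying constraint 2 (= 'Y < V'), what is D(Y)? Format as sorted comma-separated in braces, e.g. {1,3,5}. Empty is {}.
Answer: {3,4,6}

Derivation:
Constraint 1 (W < X) on D(W)={3,4,5,6,7} D(X)={3,6,7}: W {3,4,5,6,7}->{3,4,5,6}; X {3,6,7}->{6,7}
Constraint 2 (Y < V) on D(Y)={3,4,6,7} D(V)={3,4,6,7}: Y {3,4,6,7}->{3,4,6}; V {3,4,6,7}->{4,6,7}
So after constraint 2: D(Y) = {3,4,6}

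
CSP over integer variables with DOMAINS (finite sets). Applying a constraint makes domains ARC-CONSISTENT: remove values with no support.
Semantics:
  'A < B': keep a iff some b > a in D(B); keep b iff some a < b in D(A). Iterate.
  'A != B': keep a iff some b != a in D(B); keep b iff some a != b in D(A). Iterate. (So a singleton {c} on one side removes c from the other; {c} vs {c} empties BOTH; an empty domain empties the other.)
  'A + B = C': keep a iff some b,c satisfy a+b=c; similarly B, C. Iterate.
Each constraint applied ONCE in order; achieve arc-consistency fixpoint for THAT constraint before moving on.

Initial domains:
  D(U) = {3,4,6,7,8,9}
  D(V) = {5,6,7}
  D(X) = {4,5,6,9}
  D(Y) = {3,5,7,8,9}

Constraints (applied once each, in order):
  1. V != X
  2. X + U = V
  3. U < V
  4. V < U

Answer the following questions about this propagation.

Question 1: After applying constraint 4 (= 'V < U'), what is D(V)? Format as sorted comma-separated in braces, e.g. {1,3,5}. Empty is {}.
Answer: {}

Derivation:
Constraint 1 (V != X) on D(V)={5,6,7} D(X)={4,5,6,9}: no change
Constraint 2 (X + U = V) on D(X)={4,5,6,9} D(U)={3,4,6,7,8,9} D(V)={5,6,7}: X {4,5,6,9}->{4}; U {3,4,6,7,8,9}->{3}; V {5,6,7}->{7}
Constraint 3 (U < V) on D(U)={3} D(V)={7}: no change
Constraint 4 (V < U) on D(V)={7} D(U)={3}: V {7}->{}; U {3}->{}
So after constraint 4: D(V) = {}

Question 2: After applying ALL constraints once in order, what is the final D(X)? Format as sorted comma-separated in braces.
Answer: {4}

Derivation:
Constraint 1 (V != X) on D(V)={5,6,7} D(X)={4,5,6,9}: no change
Constraint 2 (X + U = V) on D(X)={4,5,6,9} D(U)={3,4,6,7,8,9} D(V)={5,6,7}: X {4,5,6,9}->{4}; U {3,4,6,7,8,9}->{3}; V {5,6,7}->{7}
Constraint 3 (U < V) on D(U)={3} D(V)={7}: no change
Constraint 4 (V < U) on D(V)={7} D(U)={3}: V {7}->{}; U {3}->{}
So after all 4 constraints: D(X) = {4}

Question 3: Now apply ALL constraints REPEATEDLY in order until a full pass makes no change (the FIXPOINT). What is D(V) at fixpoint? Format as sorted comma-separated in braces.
Answer: {}

Derivation:
pass 0 (initial): D(V)={5,6,7}
pass 1: U {3,4,6,7,8,9}->{}; V {5,6,7}->{}; X {4,5,6,9}->{4}
pass 2: X {4}->{}
pass 3: no change
Fixpoint after 3 passes: D(V) = {}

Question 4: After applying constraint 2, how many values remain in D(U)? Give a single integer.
Answer: 1

Derivation:
Constraint 1 (V != X) on D(V)={5,6,7} D(X)={4,5,6,9}: no change
Constraint 2 (X + U = V) on D(X)={4,5,6,9} D(U)={3,4,6,7,8,9} D(V)={5,6,7}: X {4,5,6,9}->{4}; U {3,4,6,7,8,9}->{3}; V {5,6,7}->{7}
So after constraint 2: D(U)={3}, size = 1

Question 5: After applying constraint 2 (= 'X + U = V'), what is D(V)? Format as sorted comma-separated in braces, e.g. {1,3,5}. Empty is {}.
Answer: {7}

Derivation:
Constraint 1 (V != X) on D(V)={5,6,7} D(X)={4,5,6,9}: no change
Constraint 2 (X + U = V) on D(X)={4,5,6,9} D(U)={3,4,6,7,8,9} D(V)={5,6,7}: X {4,5,6,9}->{4}; U {3,4,6,7,8,9}->{3}; V {5,6,7}->{7}
So after constraint 2: D(V) = {7}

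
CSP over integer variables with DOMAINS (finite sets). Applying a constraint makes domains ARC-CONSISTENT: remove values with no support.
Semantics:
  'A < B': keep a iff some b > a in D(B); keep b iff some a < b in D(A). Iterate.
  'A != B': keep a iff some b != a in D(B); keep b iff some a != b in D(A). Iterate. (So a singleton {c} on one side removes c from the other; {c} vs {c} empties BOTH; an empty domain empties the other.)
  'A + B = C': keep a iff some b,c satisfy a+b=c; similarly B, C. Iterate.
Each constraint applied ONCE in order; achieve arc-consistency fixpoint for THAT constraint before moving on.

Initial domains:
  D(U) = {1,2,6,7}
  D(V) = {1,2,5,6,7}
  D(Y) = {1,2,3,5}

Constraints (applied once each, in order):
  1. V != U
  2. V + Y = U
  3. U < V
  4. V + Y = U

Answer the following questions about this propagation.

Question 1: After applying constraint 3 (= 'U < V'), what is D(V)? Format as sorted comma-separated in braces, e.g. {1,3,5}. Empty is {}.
Answer: {5,6}

Derivation:
Constraint 1 (V != U) on D(V)={1,2,5,6,7} D(U)={1,2,6,7}: no change
Constraint 2 (V + Y = U) on D(V)={1,2,5,6,7} D(Y)={1,2,3,5} D(U)={1,2,6,7}: V {1,2,5,6,7}->{1,2,5,6}; Y {1,2,3,5}->{1,2,5}; U {1,2,6,7}->{2,6,7}
Constraint 3 (U < V) on D(U)={2,6,7} D(V)={1,2,5,6}: U {2,6,7}->{2}; V {1,2,5,6}->{5,6}
So after constraint 3: D(V) = {5,6}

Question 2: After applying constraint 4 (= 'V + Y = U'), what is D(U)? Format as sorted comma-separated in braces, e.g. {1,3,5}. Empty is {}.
Constraint 1 (V != U) on D(V)={1,2,5,6,7} D(U)={1,2,6,7}: no change
Constraint 2 (V + Y = U) on D(V)={1,2,5,6,7} D(Y)={1,2,3,5} D(U)={1,2,6,7}: V {1,2,5,6,7}->{1,2,5,6}; Y {1,2,3,5}->{1,2,5}; U {1,2,6,7}->{2,6,7}
Constraint 3 (U < V) on D(U)={2,6,7} D(V)={1,2,5,6}: U {2,6,7}->{2}; V {1,2,5,6}->{5,6}
Constraint 4 (V + Y = U) on D(V)={5,6} D(Y)={1,2,5} D(U)={2}: V {5,6}->{}; Y {1,2,5}->{}; U {2}->{}
So after constraint 4: D(U) = {}

Answer: {}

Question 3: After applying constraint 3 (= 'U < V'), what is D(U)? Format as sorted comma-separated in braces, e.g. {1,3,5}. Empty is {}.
Constraint 1 (V != U) on D(V)={1,2,5,6,7} D(U)={1,2,6,7}: no change
Constraint 2 (V + Y = U) on D(V)={1,2,5,6,7} D(Y)={1,2,3,5} D(U)={1,2,6,7}: V {1,2,5,6,7}->{1,2,5,6}; Y {1,2,3,5}->{1,2,5}; U {1,2,6,7}->{2,6,7}
Constraint 3 (U < V) on D(U)={2,6,7} D(V)={1,2,5,6}: U {2,6,7}->{2}; V {1,2,5,6}->{5,6}
So after constraint 3: D(U) = {2}

Answer: {2}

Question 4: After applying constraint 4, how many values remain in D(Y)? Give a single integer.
Constraint 1 (V != U) on D(V)={1,2,5,6,7} D(U)={1,2,6,7}: no change
Constraint 2 (V + Y = U) on D(V)={1,2,5,6,7} D(Y)={1,2,3,5} D(U)={1,2,6,7}: V {1,2,5,6,7}->{1,2,5,6}; Y {1,2,3,5}->{1,2,5}; U {1,2,6,7}->{2,6,7}
Constraint 3 (U < V) on D(U)={2,6,7} D(V)={1,2,5,6}: U {2,6,7}->{2}; V {1,2,5,6}->{5,6}
Constraint 4 (V + Y = U) on D(V)={5,6} D(Y)={1,2,5} D(U)={2}: V {5,6}->{}; Y {1,2,5}->{}; U {2}->{}
So after constraint 4: D(Y)={}, size = 0

Answer: 0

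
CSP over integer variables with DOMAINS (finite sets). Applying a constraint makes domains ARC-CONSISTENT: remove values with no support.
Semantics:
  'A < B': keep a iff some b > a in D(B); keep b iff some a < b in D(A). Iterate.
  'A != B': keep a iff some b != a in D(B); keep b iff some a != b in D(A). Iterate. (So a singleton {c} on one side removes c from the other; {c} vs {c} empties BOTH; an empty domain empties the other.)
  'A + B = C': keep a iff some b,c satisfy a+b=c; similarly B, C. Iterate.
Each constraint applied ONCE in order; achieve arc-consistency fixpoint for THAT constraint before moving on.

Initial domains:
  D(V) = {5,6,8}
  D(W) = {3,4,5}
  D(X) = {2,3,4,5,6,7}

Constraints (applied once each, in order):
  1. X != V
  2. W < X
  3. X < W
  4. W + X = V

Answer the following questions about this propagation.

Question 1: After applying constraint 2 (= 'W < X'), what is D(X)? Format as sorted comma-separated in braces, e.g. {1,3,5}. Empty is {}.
Constraint 1 (X != V) on D(X)={2,3,4,5,6,7} D(V)={5,6,8}: no change
Constraint 2 (W < X) on D(W)={3,4,5} D(X)={2,3,4,5,6,7}: X {2,3,4,5,6,7}->{4,5,6,7}
So after constraint 2: D(X) = {4,5,6,7}

Answer: {4,5,6,7}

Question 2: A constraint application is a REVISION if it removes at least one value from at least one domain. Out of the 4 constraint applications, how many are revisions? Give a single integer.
Answer: 3

Derivation:
Constraint 1 (X != V) on D(X)={2,3,4,5,6,7} D(V)={5,6,8}: no change => not a revision
Constraint 2 (W < X) on D(W)={3,4,5} D(X)={2,3,4,5,6,7}: X {2,3,4,5,6,7}->{4,5,6,7} => REVISION
Constraint 3 (X < W) on D(X)={4,5,6,7} D(W)={3,4,5}: X {4,5,6,7}->{4}; W {3,4,5}->{5} => REVISION
Constraint 4 (W + X = V) on D(W)={5} D(X)={4} D(V)={5,6,8}: W {5}->{}; X {4}->{}; V {5,6,8}->{} => REVISION
Total revisions = 3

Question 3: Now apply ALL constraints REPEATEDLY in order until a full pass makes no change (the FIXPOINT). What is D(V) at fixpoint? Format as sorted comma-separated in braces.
Answer: {}

Derivation:
pass 0 (initial): D(V)={5,6,8}
pass 1: V {5,6,8}->{}; W {3,4,5}->{}; X {2,3,4,5,6,7}->{}
pass 2: no change
Fixpoint after 2 passes: D(V) = {}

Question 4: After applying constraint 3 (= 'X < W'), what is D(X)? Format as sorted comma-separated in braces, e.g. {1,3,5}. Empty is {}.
Constraint 1 (X != V) on D(X)={2,3,4,5,6,7} D(V)={5,6,8}: no change
Constraint 2 (W < X) on D(W)={3,4,5} D(X)={2,3,4,5,6,7}: X {2,3,4,5,6,7}->{4,5,6,7}
Constraint 3 (X < W) on D(X)={4,5,6,7} D(W)={3,4,5}: X {4,5,6,7}->{4}; W {3,4,5}->{5}
So after constraint 3: D(X) = {4}

Answer: {4}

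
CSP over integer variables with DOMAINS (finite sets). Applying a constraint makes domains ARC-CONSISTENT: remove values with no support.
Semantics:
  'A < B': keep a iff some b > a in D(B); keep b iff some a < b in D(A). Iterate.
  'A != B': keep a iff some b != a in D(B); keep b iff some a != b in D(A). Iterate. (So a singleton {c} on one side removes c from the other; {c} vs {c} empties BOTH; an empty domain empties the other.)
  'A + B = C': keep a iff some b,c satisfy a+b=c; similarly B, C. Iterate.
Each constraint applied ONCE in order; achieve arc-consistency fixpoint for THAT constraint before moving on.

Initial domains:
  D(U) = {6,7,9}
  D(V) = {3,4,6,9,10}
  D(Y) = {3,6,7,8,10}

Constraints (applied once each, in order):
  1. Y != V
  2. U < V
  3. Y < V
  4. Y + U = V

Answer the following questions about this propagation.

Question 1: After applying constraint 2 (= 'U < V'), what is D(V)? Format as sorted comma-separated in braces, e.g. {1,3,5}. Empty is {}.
Constraint 1 (Y != V) on D(Y)={3,6,7,8,10} D(V)={3,4,6,9,10}: no change
Constraint 2 (U < V) on D(U)={6,7,9} D(V)={3,4,6,9,10}: V {3,4,6,9,10}->{9,10}
So after constraint 2: D(V) = {9,10}

Answer: {9,10}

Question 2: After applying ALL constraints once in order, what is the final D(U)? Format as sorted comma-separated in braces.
Answer: {6,7}

Derivation:
Constraint 1 (Y != V) on D(Y)={3,6,7,8,10} D(V)={3,4,6,9,10}: no change
Constraint 2 (U < V) on D(U)={6,7,9} D(V)={3,4,6,9,10}: V {3,4,6,9,10}->{9,10}
Constraint 3 (Y < V) on D(Y)={3,6,7,8,10} D(V)={9,10}: Y {3,6,7,8,10}->{3,6,7,8}
Constraint 4 (Y + U = V) on D(Y)={3,6,7,8} D(U)={6,7,9} D(V)={9,10}: Y {3,6,7,8}->{3}; U {6,7,9}->{6,7}
So after all 4 constraints: D(U) = {6,7}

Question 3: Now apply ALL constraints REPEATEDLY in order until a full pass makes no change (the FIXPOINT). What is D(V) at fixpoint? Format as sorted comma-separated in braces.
Answer: {9,10}

Derivation:
pass 0 (initial): D(V)={3,4,6,9,10}
pass 1: U {6,7,9}->{6,7}; V {3,4,6,9,10}->{9,10}; Y {3,6,7,8,10}->{3}
pass 2: no change
Fixpoint after 2 passes: D(V) = {9,10}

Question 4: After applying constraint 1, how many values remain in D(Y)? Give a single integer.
Answer: 5

Derivation:
Constraint 1 (Y != V) on D(Y)={3,6,7,8,10} D(V)={3,4,6,9,10}: no change
So after constraint 1: D(Y)={3,6,7,8,10}, size = 5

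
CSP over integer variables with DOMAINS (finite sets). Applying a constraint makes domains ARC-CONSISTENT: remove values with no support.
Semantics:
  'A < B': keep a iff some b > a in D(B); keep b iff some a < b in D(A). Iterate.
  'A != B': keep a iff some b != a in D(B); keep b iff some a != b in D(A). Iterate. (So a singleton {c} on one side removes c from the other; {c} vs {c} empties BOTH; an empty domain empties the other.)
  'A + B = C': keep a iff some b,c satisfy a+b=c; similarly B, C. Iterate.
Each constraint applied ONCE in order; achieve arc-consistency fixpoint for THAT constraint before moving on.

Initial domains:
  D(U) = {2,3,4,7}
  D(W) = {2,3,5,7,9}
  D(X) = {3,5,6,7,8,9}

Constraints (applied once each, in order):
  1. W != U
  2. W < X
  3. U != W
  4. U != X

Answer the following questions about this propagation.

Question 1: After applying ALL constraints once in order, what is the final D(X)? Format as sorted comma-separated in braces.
Constraint 1 (W != U) on D(W)={2,3,5,7,9} D(U)={2,3,4,7}: no change
Constraint 2 (W < X) on D(W)={2,3,5,7,9} D(X)={3,5,6,7,8,9}: W {2,3,5,7,9}->{2,3,5,7}
Constraint 3 (U != W) on D(U)={2,3,4,7} D(W)={2,3,5,7}: no change
Constraint 4 (U != X) on D(U)={2,3,4,7} D(X)={3,5,6,7,8,9}: no change
So after all 4 constraints: D(X) = {3,5,6,7,8,9}

Answer: {3,5,6,7,8,9}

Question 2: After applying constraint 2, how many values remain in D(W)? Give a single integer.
Answer: 4

Derivation:
Constraint 1 (W != U) on D(W)={2,3,5,7,9} D(U)={2,3,4,7}: no change
Constraint 2 (W < X) on D(W)={2,3,5,7,9} D(X)={3,5,6,7,8,9}: W {2,3,5,7,9}->{2,3,5,7}
So after constraint 2: D(W)={2,3,5,7}, size = 4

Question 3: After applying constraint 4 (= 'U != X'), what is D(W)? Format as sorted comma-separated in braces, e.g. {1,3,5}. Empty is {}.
Answer: {2,3,5,7}

Derivation:
Constraint 1 (W != U) on D(W)={2,3,5,7,9} D(U)={2,3,4,7}: no change
Constraint 2 (W < X) on D(W)={2,3,5,7,9} D(X)={3,5,6,7,8,9}: W {2,3,5,7,9}->{2,3,5,7}
Constraint 3 (U != W) on D(U)={2,3,4,7} D(W)={2,3,5,7}: no change
Constraint 4 (U != X) on D(U)={2,3,4,7} D(X)={3,5,6,7,8,9}: no change
So after constraint 4: D(W) = {2,3,5,7}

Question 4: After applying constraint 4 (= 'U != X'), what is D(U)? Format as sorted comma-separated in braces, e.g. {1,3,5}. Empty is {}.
Constraint 1 (W != U) on D(W)={2,3,5,7,9} D(U)={2,3,4,7}: no change
Constraint 2 (W < X) on D(W)={2,3,5,7,9} D(X)={3,5,6,7,8,9}: W {2,3,5,7,9}->{2,3,5,7}
Constraint 3 (U != W) on D(U)={2,3,4,7} D(W)={2,3,5,7}: no change
Constraint 4 (U != X) on D(U)={2,3,4,7} D(X)={3,5,6,7,8,9}: no change
So after constraint 4: D(U) = {2,3,4,7}

Answer: {2,3,4,7}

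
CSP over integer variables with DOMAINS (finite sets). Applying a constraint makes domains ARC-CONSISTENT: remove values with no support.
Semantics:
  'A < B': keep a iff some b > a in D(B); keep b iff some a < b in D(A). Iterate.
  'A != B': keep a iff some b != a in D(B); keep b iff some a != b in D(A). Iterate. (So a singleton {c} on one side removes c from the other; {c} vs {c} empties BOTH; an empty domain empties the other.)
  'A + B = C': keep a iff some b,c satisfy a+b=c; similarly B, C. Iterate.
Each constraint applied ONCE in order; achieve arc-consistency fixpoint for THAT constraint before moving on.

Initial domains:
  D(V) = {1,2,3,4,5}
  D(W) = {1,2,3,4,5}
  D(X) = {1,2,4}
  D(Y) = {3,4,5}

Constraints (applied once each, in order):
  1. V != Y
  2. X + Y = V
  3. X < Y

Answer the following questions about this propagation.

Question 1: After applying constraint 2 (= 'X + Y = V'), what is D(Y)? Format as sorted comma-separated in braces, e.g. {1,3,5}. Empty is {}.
Answer: {3,4}

Derivation:
Constraint 1 (V != Y) on D(V)={1,2,3,4,5} D(Y)={3,4,5}: no change
Constraint 2 (X + Y = V) on D(X)={1,2,4} D(Y)={3,4,5} D(V)={1,2,3,4,5}: X {1,2,4}->{1,2}; Y {3,4,5}->{3,4}; V {1,2,3,4,5}->{4,5}
So after constraint 2: D(Y) = {3,4}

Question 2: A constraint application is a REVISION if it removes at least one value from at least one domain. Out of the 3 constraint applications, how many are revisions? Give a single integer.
Answer: 1

Derivation:
Constraint 1 (V != Y) on D(V)={1,2,3,4,5} D(Y)={3,4,5}: no change => not a revision
Constraint 2 (X + Y = V) on D(X)={1,2,4} D(Y)={3,4,5} D(V)={1,2,3,4,5}: X {1,2,4}->{1,2}; Y {3,4,5}->{3,4}; V {1,2,3,4,5}->{4,5} => REVISION
Constraint 3 (X < Y) on D(X)={1,2} D(Y)={3,4}: no change => not a revision
Total revisions = 1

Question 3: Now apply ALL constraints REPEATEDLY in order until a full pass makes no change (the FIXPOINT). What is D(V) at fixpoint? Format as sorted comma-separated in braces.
pass 0 (initial): D(V)={1,2,3,4,5}
pass 1: V {1,2,3,4,5}->{4,5}; X {1,2,4}->{1,2}; Y {3,4,5}->{3,4}
pass 2: no change
Fixpoint after 2 passes: D(V) = {4,5}

Answer: {4,5}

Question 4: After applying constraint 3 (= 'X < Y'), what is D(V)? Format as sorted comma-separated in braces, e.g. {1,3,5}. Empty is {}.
Constraint 1 (V != Y) on D(V)={1,2,3,4,5} D(Y)={3,4,5}: no change
Constraint 2 (X + Y = V) on D(X)={1,2,4} D(Y)={3,4,5} D(V)={1,2,3,4,5}: X {1,2,4}->{1,2}; Y {3,4,5}->{3,4}; V {1,2,3,4,5}->{4,5}
Constraint 3 (X < Y) on D(X)={1,2} D(Y)={3,4}: no change
So after constraint 3: D(V) = {4,5}

Answer: {4,5}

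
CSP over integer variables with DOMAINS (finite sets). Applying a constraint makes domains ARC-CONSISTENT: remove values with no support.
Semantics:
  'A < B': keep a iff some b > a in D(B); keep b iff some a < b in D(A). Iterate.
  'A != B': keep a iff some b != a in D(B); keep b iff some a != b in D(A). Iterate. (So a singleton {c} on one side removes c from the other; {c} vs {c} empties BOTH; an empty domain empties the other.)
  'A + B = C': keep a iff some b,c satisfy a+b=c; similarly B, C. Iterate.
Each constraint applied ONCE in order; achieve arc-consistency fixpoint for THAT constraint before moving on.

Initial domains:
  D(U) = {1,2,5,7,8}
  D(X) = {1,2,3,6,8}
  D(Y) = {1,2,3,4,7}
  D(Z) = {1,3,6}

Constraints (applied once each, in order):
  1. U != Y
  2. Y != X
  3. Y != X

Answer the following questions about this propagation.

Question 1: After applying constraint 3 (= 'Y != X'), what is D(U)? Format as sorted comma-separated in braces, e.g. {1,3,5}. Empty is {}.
Answer: {1,2,5,7,8}

Derivation:
Constraint 1 (U != Y) on D(U)={1,2,5,7,8} D(Y)={1,2,3,4,7}: no change
Constraint 2 (Y != X) on D(Y)={1,2,3,4,7} D(X)={1,2,3,6,8}: no change
Constraint 3 (Y != X) on D(Y)={1,2,3,4,7} D(X)={1,2,3,6,8}: no change
So after constraint 3: D(U) = {1,2,5,7,8}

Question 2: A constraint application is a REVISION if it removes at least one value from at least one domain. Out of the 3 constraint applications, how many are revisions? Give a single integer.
Answer: 0

Derivation:
Constraint 1 (U != Y) on D(U)={1,2,5,7,8} D(Y)={1,2,3,4,7}: no change => not a revision
Constraint 2 (Y != X) on D(Y)={1,2,3,4,7} D(X)={1,2,3,6,8}: no change => not a revision
Constraint 3 (Y != X) on D(Y)={1,2,3,4,7} D(X)={1,2,3,6,8}: no change => not a revision
Total revisions = 0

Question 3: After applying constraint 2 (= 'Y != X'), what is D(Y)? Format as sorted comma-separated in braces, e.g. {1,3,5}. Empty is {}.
Answer: {1,2,3,4,7}

Derivation:
Constraint 1 (U != Y) on D(U)={1,2,5,7,8} D(Y)={1,2,3,4,7}: no change
Constraint 2 (Y != X) on D(Y)={1,2,3,4,7} D(X)={1,2,3,6,8}: no change
So after constraint 2: D(Y) = {1,2,3,4,7}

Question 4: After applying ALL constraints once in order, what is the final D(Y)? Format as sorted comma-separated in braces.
Constraint 1 (U != Y) on D(U)={1,2,5,7,8} D(Y)={1,2,3,4,7}: no change
Constraint 2 (Y != X) on D(Y)={1,2,3,4,7} D(X)={1,2,3,6,8}: no change
Constraint 3 (Y != X) on D(Y)={1,2,3,4,7} D(X)={1,2,3,6,8}: no change
So after all 3 constraints: D(Y) = {1,2,3,4,7}

Answer: {1,2,3,4,7}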